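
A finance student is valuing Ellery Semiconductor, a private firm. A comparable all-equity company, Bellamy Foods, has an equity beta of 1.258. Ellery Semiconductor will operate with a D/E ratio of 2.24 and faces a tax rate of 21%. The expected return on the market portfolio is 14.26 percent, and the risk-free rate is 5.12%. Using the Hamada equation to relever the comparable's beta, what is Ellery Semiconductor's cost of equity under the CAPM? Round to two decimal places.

β_L = β_U × [1 + (1 − t)(D/E)] = 1.258 × [1 + (1 − 0.21) × 2.24]
    = 1.258 × [1 + 0.79 × 2.24] = 1.258 × 2.7696 = 3.4842
MRP = 14.26% − 5.12% = 9.14%
E(R) = R_f + β_L × MRP = 5.12% + 3.4842 × 9.14% = 36.97%

36.97%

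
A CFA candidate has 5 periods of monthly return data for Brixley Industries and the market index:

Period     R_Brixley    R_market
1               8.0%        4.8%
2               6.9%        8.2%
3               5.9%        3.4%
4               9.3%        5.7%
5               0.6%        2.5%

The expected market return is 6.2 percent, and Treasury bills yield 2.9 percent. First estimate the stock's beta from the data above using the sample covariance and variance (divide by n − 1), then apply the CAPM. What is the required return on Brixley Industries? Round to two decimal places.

Mean R_i = (8.0 + 6.9 + 5.9 + 9.3 + 0.6) / 5 = 6.1400%
Mean R_m = (4.8 + 8.2 + 3.4 + 5.7 + 2.5) / 5 = 4.9200%
Σ(R_i − R̄_i)(R_m − R̄_m) = 18.5060  ⇒  Cov = 18.5060 / 4 = 4.6265
Σ(R_m − R̄_m)² = 19.5480  ⇒  Var(R_m) = 19.5480 / 4 = 4.8870
β = Cov / Var(R_m) = 4.6265 / 4.8870 = 0.9467
MRP = 6.2% − 2.9% = 3.30%
E(R) = R_f + β × MRP = 2.9% + 0.9467 × 3.3% = 6.02%

6.02%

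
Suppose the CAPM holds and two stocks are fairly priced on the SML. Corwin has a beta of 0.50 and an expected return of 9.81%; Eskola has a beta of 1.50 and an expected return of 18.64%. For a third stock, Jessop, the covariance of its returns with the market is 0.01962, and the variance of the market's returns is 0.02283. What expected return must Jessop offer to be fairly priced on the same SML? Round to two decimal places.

12.98%

MRP = (18.64% − 9.81%) / (1.50 − 0.50) = 8.8300%
R_f = 9.81% − 0.50 × 8.8300% = 5.3950%
β_Jessop = Cov / Var(R_m) = 0.01962 / 0.02283 = 0.8594
E(R_Jessop) = R_f + β × MRP = 5.3950% + 0.8594 × 8.8300% = 12.98%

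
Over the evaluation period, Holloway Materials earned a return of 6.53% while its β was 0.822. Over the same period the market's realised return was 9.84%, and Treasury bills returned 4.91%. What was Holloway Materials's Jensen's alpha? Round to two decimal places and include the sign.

-2.43%

Market excess return = 9.84% − 4.91% = 4.93%
CAPM benchmark = R_f + β(R_m − R_f) = 4.91% + 0.822 × 4.93% = 8.96246%
α = actual − benchmark = 6.53% − 8.96246% = -2.43%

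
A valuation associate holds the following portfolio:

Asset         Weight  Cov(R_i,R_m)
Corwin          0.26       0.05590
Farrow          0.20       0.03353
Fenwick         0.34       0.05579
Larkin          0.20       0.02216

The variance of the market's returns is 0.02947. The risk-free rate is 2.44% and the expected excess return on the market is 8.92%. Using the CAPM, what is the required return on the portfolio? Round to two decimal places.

15.95%

β_Corwin = 0.05590 / 0.02947 = 1.8968
β_Farrow = 0.03353 / 0.02947 = 1.1378
β_Fenwick = 0.05579 / 0.02947 = 1.8931
β_Larkin = 0.02216 / 0.02947 = 0.7520
β_P = Σ w_i β_i = 0.26×1.8968 + 0.20×1.1378 + 0.34×1.8931 + 0.20×0.7520 = 1.5148
E(R_P) = R_f + β_P × MRP = 2.44% + 1.5148 × 8.92% = 15.95%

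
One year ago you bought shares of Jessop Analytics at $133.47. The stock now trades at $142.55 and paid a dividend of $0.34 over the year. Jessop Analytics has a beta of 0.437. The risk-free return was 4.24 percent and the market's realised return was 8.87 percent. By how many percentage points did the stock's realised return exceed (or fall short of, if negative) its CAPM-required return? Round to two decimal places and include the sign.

Realised HPR = (P1 + D1 − P0) / P0 = (142.55 + 0.34 − 133.47) / 133.47 = 9.42 / 133.47 = 7.0578%
MRP = 8.87% − 4.24% = 4.63%
CAPM required = R_f + β·MRP = 4.24% + 0.437 × 4.63% = 6.26331%
α = realised − required = 7.0578% − 6.26331% = +0.79%

+0.79%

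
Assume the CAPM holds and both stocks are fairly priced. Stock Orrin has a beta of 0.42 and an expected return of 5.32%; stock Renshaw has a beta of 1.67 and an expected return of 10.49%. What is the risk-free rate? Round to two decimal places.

Both satisfy E(R) = R_f + β·MRP, so the slope of the SML is
MRP = (10.49% − 5.32%) / (1.67 − 0.42) = 5.17% / 1.25 = 4.1360%
R_f = E(R_Orrin) − β_Orrin·MRP = 5.32% − 0.42 × 4.1360% = 3.5829%

3.58%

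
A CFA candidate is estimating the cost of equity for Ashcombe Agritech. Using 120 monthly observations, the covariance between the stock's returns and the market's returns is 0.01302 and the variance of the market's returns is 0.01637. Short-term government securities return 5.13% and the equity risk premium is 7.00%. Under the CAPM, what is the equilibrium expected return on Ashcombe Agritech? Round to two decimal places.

β = Cov(R_i, R_m) / Var(R_m) = 0.01302 / 0.01637 = 0.7954
E(R) = R_f + β × MRP = 5.13% + 0.7954 × 7.00% = 10.70%

10.70%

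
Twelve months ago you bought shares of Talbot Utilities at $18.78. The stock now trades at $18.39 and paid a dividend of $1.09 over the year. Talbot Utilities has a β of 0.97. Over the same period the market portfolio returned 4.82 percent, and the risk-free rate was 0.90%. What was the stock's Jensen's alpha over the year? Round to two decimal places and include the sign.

-0.98%

Realised HPR = (P1 + D1 − P0) / P0 = (18.39 + 1.09 − 18.78) / 18.78 = 0.70 / 18.78 = 3.7274%
MRP = 4.82% − 0.90% = 3.92%
CAPM required = R_f + β·MRP = 0.90% + 0.97 × 3.92% = 4.7024%
α = realised − required = 3.7274% − 4.7024% = -0.98%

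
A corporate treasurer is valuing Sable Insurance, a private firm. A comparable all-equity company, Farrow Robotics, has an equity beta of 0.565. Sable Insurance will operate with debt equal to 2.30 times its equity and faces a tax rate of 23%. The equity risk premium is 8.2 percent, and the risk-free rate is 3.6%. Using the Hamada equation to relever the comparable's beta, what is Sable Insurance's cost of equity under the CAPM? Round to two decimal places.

16.44%

β_L = β_U × [1 + (1 − t)(D/E)] = 0.565 × [1 + (1 − 0.23) × 2.30]
    = 0.565 × [1 + 0.77 × 2.30] = 0.565 × 2.7710 = 1.5656
E(R) = R_f + β_L × MRP = 3.6% + 1.5656 × 8.2% = 16.44%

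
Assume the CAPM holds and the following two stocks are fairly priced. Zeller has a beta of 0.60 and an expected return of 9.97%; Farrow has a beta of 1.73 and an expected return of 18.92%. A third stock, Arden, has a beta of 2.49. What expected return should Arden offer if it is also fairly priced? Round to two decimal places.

MRP (SML slope) = (18.92% − 9.97%) / (1.73 − 0.60) = 8.95% / 1.13 = 7.9204%
R_f (intercept) = 9.97% − 0.60 × 7.9204% = 5.2178%
E(R_Arden) = R_f + β × MRP = 5.2178% + 2.49 × 7.9204% = 24.94%

24.94%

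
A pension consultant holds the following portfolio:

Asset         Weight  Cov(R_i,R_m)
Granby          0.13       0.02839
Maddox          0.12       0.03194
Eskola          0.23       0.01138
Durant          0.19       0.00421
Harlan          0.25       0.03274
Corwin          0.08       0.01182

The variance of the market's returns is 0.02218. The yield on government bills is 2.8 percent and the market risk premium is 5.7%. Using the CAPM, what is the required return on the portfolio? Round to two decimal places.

7.96%

β_Granby = 0.02839 / 0.02218 = 1.2800
β_Maddox = 0.03194 / 0.02218 = 1.4400
β_Eskola = 0.01138 / 0.02218 = 0.5131
β_Durant = 0.00421 / 0.02218 = 0.1898
β_Harlan = 0.03274 / 0.02218 = 1.4761
β_Corwin = 0.01182 / 0.02218 = 0.5329
β_P = Σ w_i β_i = 0.13×1.2800 + 0.12×1.4400 + 0.23×0.5131 + 0.19×0.1898 + 0.25×1.4761 + 0.08×0.5329 = 0.9049
E(R_P) = R_f + β_P × MRP = 2.8% + 0.9049 × 5.7% = 7.96%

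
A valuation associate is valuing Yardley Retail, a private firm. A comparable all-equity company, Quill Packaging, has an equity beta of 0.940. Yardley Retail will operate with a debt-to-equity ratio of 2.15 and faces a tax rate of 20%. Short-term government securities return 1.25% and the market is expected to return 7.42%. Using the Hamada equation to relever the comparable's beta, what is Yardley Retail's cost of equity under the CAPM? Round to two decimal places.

β_L = β_U × [1 + (1 − t)(D/E)] = 0.940 × [1 + (1 − 0.20) × 2.15]
    = 0.940 × [1 + 0.80 × 2.15] = 0.940 × 2.7200 = 2.5568
MRP = 7.42% − 1.25% = 6.17%
E(R) = R_f + β_L × MRP = 1.25% + 2.5568 × 6.17% = 17.03%

17.03%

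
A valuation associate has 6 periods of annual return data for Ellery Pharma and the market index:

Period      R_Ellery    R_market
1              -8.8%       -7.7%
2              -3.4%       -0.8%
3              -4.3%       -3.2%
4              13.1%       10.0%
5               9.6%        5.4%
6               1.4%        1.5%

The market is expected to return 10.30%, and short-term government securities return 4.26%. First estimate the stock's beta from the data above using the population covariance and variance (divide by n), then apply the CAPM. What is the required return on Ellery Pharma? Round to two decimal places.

Mean R_i = (-8.8 − 3.4 − 4.3 + 13.1 + 9.6 + 1.4) / 6 = 1.2667%
Mean R_m = (-7.7 − 0.8 − 3.2 + 10.0 + 5.4 + 1.5) / 6 = 0.8667%
Σ(R_i − R̄_i)(R_m − R̄_m) = 262.5933  ⇒  Cov = 262.5933 / 6 = 43.7656
Σ(R_m − R̄_m)² = 197.0733  ⇒  Var(R_m) = 197.0733 / 6 = 32.8456
β = Cov / Var(R_m) = 43.7656 / 32.8456 = 1.3325
MRP = 10.30% − 4.26% = 6.04%
E(R) = R_f + β × MRP = 4.26% + 1.3325 × 6.04% = 12.31%

12.31%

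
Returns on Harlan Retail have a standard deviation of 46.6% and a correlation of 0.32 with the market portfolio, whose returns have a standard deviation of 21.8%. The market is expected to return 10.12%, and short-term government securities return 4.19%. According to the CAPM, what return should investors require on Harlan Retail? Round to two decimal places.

8.25%

β = ρ × σ_i / σ_m = 0.32 × 46.6% / 21.8% = 0.6840
MRP = 10.12% − 4.19% = 5.93%
E(R) = 4.19% + 0.6840 × 5.93% = 8.25%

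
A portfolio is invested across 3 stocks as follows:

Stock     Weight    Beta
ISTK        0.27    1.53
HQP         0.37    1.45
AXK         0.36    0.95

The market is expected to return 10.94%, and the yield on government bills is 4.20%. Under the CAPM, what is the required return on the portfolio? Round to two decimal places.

β_P = Σ w_i β_i = 0.27×1.53 + 0.37×1.45 + 0.36×0.95 = 1.2916
MRP = 10.94% − 4.20% = 6.74%
E(R_P) = R_f + β_P × MRP = 4.20% + 1.2916 × 6.74% = 12.91%

12.91%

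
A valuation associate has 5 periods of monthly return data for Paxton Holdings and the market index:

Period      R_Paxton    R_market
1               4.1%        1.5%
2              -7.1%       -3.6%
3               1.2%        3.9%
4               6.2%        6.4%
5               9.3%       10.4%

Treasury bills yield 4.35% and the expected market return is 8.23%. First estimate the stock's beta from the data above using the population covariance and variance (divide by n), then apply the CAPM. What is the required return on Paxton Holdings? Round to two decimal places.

Mean R_i = (4.1 − 7.1 + 1.2 + 6.2 + 9.3) / 5 = 2.7400%
Mean R_m = (1.5 − 3.6 + 3.9 + 6.4 + 10.4) / 5 = 3.7200%
Σ(R_i − R̄_i)(R_m − R̄_m) = 121.8260  ⇒  Cov = 121.8260 / 5 = 24.3652
Σ(R_m − R̄_m)² = 110.3480  ⇒  Var(R_m) = 110.3480 / 5 = 22.0696
β = Cov / Var(R_m) = 24.3652 / 22.0696 = 1.1040
MRP = 8.23% − 4.35% = 3.88%
E(R) = R_f + β × MRP = 4.35% + 1.1040 × 3.88% = 8.63%

8.63%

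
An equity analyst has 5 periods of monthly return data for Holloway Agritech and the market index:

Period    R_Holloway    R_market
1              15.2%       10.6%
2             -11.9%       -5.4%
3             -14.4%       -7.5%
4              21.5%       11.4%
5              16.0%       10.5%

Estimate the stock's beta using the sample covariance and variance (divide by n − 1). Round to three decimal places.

Mean R_i = (15.2 − 11.9 − 14.4 + 21.5 + 16.0) / 5 = 5.2800%
Mean R_m = (10.6 − 5.4 − 7.5 + 11.4 + 10.5) / 5 = 3.9200%
Σ(R_i − R̄_i)(R_m − R̄_m) = 642.9920  ⇒  Cov = 642.9920 / 4 = 160.7480
Σ(R_m − R̄_m)² = 361.1480  ⇒  Var(R_m) = 361.1480 / 4 = 90.2870
β = Cov / Var(R_m) = 160.7480 / 90.2870 = 1.7804

1.780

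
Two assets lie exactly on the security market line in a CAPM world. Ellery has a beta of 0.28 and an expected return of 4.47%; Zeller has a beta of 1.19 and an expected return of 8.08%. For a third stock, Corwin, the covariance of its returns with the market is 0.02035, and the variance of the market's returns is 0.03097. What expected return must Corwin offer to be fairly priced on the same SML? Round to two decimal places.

5.97%

MRP = (8.08% − 4.47%) / (1.19 − 0.28) = 3.9670%
R_f = 4.47% − 0.28 × 3.9670% = 3.3592%
β_Corwin = Cov / Var(R_m) = 0.02035 / 0.03097 = 0.6571
E(R_Corwin) = R_f + β × MRP = 3.3592% + 0.6571 × 3.9670% = 5.97%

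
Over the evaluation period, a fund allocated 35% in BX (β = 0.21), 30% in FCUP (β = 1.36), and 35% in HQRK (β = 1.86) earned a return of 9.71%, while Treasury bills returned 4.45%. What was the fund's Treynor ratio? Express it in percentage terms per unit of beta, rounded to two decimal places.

4.64%

β_P = 0.35×0.21 + 0.30×1.36 + 0.35×1.86 = 1.1325
Treynor = (R_P − R_f) / β_P = (9.71% − 4.45%) / 1.1325 = 5.26% / 1.1325 = 4.64%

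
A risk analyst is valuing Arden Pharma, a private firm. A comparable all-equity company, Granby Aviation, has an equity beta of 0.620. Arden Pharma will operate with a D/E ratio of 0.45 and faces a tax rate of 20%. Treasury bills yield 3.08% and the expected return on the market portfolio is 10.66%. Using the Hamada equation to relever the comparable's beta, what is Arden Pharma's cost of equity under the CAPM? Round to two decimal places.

9.47%

β_L = β_U × [1 + (1 − t)(D/E)] = 0.620 × [1 + (1 − 0.20) × 0.45]
    = 0.620 × [1 + 0.80 × 0.45] = 0.620 × 1.3600 = 0.8432
MRP = 10.66% − 3.08% = 7.58%
E(R) = R_f + β_L × MRP = 3.08% + 0.8432 × 7.58% = 9.47%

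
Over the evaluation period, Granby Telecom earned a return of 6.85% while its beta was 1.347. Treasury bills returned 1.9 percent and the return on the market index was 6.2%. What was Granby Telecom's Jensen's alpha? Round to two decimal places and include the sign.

Market excess return = 6.2% − 1.9% = 4.30%
CAPM benchmark = R_f + β(R_m − R_f) = 1.9% + 1.347 × 4.3% = 7.6921%
α = actual − benchmark = 6.85% − 7.6921% = -0.84%

-0.84%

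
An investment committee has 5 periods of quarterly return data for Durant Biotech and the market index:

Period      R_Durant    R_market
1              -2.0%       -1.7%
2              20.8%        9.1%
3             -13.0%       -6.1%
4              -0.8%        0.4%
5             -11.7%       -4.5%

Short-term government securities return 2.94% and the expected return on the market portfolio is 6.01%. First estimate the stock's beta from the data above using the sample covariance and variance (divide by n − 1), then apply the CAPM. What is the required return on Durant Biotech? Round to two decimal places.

Mean R_i = (-2.0 + 20.8 − 13.0 − 0.8 − 11.7) / 5 = -1.3400%
Mean R_m = (-1.7 + 9.1 − 6.1 + 0.4 − 4.5) / 5 = -0.5600%
Σ(R_i − R̄_i)(R_m − R̄_m) = 320.5580  ⇒  Cov = 320.5580 / 4 = 80.1395
Σ(R_m − R̄_m)² = 141.7520  ⇒  Var(R_m) = 141.7520 / 4 = 35.4380
β = Cov / Var(R_m) = 80.1395 / 35.4380 = 2.2614
MRP = 6.01% − 2.94% = 3.07%
E(R) = R_f + β × MRP = 2.94% + 2.2614 × 3.07% = 9.88%

9.88%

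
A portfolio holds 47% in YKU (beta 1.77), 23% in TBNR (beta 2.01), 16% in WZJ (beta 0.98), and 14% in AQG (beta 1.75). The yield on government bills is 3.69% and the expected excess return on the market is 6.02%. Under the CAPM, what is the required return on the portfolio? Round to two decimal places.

13.90%

β_P = Σ w_i β_i = 0.47×1.77 + 0.23×2.01 + 0.16×0.98 + 0.14×1.75 = 1.6960
E(R_P) = R_f + β_P × MRP = 3.69% + 1.6960 × 6.02% = 13.90%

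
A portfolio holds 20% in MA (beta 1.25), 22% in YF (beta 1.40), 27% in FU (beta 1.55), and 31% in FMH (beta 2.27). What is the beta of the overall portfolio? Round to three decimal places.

β_P = Σ w_i β_i = 0.20×1.25 + 0.22×1.40 + 0.27×1.55 + 0.31×2.27 = 1.6802

1.680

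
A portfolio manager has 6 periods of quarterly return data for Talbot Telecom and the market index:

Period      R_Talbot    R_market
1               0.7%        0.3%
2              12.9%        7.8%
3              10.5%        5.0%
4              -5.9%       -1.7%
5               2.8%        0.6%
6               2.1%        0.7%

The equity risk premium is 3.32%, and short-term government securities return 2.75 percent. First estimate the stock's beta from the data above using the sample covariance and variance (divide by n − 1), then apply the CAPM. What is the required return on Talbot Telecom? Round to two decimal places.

8.97%

Mean R_i = (0.7 + 12.9 + 10.5 − 5.9 + 2.8 + 2.1) / 6 = 3.8500%
Mean R_m = (0.3 + 7.8 + 5.0 − 1.7 + 0.6 + 0.7) / 6 = 2.1167%
Σ(R_i − R̄_i)(R_m − R̄_m) = 117.6150  ⇒  Cov = 117.6150 / 5 = 23.5230
Σ(R_m − R̄_m)² = 62.7883  ⇒  Var(R_m) = 62.7883 / 5 = 12.5577
β = Cov / Var(R_m) = 23.5230 / 12.5577 = 1.8732
E(R) = R_f + β × MRP = 2.75% + 1.8732 × 3.32% = 8.97%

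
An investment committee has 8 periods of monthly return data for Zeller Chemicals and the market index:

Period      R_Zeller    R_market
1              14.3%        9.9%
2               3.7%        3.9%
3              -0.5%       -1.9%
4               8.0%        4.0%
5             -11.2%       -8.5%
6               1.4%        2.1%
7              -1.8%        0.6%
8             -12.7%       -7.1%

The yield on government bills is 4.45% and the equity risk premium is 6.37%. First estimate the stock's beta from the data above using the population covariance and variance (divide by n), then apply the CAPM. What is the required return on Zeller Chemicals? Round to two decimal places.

13.69%

Mean R_i = (14.3 + 3.7 − 0.5 + 8.0 − 11.2 + 1.4 − 1.8 − 12.7) / 8 = 0.1500%
Mean R_m = (9.9 + 3.9 − 1.9 + 4.0 − 8.5 + 2.1 + 0.6 − 7.1) / 8 = 0.3750%
Σ(R_i − R̄_i)(R_m − R̄_m) = 375.7300  ⇒  Cov = 375.7300 / 8 = 46.9663
Σ(R_m − R̄_m)² = 259.1350  ⇒  Var(R_m) = 259.1350 / 8 = 32.3919
β = Cov / Var(R_m) = 46.9663 / 32.3919 = 1.4499
E(R) = R_f + β × MRP = 4.45% + 1.4499 × 6.37% = 13.69%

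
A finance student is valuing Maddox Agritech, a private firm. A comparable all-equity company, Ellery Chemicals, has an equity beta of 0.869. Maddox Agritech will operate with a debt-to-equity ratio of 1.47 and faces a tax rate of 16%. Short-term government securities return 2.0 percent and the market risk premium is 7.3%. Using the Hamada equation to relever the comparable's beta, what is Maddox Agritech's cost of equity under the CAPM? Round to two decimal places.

16.18%

β_L = β_U × [1 + (1 − t)(D/E)] = 0.869 × [1 + (1 − 0.16) × 1.47]
    = 0.869 × [1 + 0.84 × 1.47] = 0.869 × 2.2348 = 1.9420
E(R) = R_f + β_L × MRP = 2.0% + 1.9420 × 7.3% = 16.18%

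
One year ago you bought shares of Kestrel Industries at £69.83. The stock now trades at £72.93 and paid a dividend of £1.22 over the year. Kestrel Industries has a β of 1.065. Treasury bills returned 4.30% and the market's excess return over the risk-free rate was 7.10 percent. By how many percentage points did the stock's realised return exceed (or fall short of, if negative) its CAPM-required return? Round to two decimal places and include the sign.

-5.68%

Realised HPR = (P1 + D1 − P0) / P0 = (72.93 + 1.22 − 69.83) / 69.83 = 4.32 / 69.83 = 6.1865%
CAPM required = R_f + β·MRP = 4.30% + 1.065 × 7.10% = 11.86150%
α = realised − required = 6.1865% − 11.86150% = -5.68%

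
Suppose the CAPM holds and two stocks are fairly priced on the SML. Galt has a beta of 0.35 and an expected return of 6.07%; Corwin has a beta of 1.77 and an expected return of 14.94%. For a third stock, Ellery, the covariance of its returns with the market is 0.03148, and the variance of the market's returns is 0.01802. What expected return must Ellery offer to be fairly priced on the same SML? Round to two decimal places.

MRP = (14.94% − 6.07%) / (1.77 − 0.35) = 6.2465%
R_f = 6.07% − 0.35 × 6.2465% = 3.8837%
β_Ellery = Cov / Var(R_m) = 0.03148 / 0.01802 = 1.7469
E(R_Ellery) = R_f + β × MRP = 3.8837% + 1.7469 × 6.2465% = 14.80%

14.80%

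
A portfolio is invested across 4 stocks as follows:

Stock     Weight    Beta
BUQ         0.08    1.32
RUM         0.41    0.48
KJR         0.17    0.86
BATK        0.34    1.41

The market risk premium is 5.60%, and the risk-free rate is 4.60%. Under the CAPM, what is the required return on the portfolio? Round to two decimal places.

β_P = Σ w_i β_i = 0.08×1.32 + 0.41×0.48 + 0.17×0.86 + 0.34×1.41 = 0.9280
E(R_P) = R_f + β_P × MRP = 4.60% + 0.9280 × 5.60% = 9.80%

9.80%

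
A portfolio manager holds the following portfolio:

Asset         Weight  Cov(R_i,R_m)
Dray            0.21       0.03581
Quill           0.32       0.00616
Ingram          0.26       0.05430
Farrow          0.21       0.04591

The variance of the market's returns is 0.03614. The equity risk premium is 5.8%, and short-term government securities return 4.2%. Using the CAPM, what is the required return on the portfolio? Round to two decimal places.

9.54%

β_Dray = 0.03581 / 0.03614 = 0.9909
β_Quill = 0.00616 / 0.03614 = 0.1704
β_Ingram = 0.05430 / 0.03614 = 1.5025
β_Farrow = 0.04591 / 0.03614 = 1.2703
β_P = Σ w_i β_i = 0.21×0.9909 + 0.32×0.1704 + 0.26×1.5025 + 0.21×1.2703 = 0.9200
E(R_P) = R_f + β_P × MRP = 4.2% + 0.9200 × 5.8% = 9.54%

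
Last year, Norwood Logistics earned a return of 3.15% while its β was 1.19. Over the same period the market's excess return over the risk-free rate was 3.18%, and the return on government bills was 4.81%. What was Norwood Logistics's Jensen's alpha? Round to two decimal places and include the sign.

CAPM benchmark = R_f + β(R_m − R_f) = 4.81% + 1.19 × 3.18% = 8.5942%
α = actual − benchmark = 3.15% − 8.5942% = -5.44%

-5.44%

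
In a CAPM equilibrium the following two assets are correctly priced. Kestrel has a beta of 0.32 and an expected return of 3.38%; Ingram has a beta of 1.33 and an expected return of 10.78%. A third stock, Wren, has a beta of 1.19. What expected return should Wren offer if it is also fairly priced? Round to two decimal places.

MRP (SML slope) = (10.78% − 3.38%) / (1.33 − 0.32) = 7.40% / 1.01 = 7.3267%
R_f (intercept) = 3.38% − 0.32 × 7.3267% = 1.0355%
E(R_Wren) = R_f + β × MRP = 1.0355% + 1.19 × 7.3267% = 9.75%

9.75%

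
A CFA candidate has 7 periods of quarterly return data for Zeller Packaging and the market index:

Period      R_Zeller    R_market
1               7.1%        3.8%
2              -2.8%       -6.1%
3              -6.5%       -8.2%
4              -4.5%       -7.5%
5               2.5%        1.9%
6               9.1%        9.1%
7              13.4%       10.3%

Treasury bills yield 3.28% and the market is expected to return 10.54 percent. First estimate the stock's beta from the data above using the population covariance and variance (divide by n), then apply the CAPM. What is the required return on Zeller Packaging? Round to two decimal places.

10.18%

Mean R_i = (7.1 − 2.8 − 6.5 − 4.5 + 2.5 + 9.1 + 13.4) / 7 = 2.6143%
Mean R_m = (3.8 − 6.1 − 8.2 − 7.5 + 1.9 + 9.1 + 10.3) / 7 = 0.4714%
Σ(R_i − R̄_i)(R_m − R̄_m) = 348.0629  ⇒  Cov = 348.0629 / 7 = 49.7233
Σ(R_m − R̄_m)² = 366.0943  ⇒  Var(R_m) = 366.0943 / 7 = 52.2992
β = Cov / Var(R_m) = 49.7233 / 52.2992 = 0.9507
MRP = 10.54% − 3.28% = 7.26%
E(R) = R_f + β × MRP = 3.28% + 0.9507 × 7.26% = 10.18%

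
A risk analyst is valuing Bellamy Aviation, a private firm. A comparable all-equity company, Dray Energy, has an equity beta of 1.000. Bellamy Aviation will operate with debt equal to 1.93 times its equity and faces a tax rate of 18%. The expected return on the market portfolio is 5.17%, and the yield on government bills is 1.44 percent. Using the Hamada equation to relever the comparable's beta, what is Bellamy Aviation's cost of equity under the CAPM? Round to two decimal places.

11.07%

β_L = β_U × [1 + (1 − t)(D/E)] = 1.000 × [1 + (1 − 0.18) × 1.93]
    = 1.000 × [1 + 0.82 × 1.93] = 1.000 × 2.5826 = 2.5826
MRP = 5.17% − 1.44% = 3.73%
E(R) = R_f + β_L × MRP = 1.44% + 2.5826 × 3.73% = 11.07%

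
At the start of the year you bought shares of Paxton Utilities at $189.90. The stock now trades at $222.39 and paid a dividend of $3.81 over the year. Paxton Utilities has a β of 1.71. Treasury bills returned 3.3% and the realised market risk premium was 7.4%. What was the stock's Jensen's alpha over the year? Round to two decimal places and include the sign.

Realised HPR = (P1 + D1 − P0) / P0 = (222.39 + 3.81 − 189.90) / 189.90 = 36.30 / 189.90 = 19.1153%
CAPM required = R_f + β·MRP = 3.3% + 1.71 × 7.4% = 15.9540%
α = realised − required = 19.1153% − 15.9540% = +3.16%

+3.16%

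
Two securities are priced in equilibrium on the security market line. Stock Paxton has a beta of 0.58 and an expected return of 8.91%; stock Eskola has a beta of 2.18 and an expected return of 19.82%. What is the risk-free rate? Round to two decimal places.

4.96%

Both satisfy E(R) = R_f + β·MRP, so the slope of the SML is
MRP = (19.82% − 8.91%) / (2.18 − 0.58) = 10.91% / 1.60 = 6.8188%
R_f = E(R_Paxton) − β_Paxton·MRP = 8.91% − 0.58 × 6.8188% = 4.9551%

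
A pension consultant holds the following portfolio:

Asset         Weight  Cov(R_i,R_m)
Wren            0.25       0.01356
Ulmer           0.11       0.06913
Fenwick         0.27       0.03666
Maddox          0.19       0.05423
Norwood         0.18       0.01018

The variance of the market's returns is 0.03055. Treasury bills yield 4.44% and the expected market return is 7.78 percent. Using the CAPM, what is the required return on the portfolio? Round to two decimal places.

β_Wren = 0.01356 / 0.03055 = 0.4439
β_Ulmer = 0.06913 / 0.03055 = 2.2628
β_Fenwick = 0.03666 / 0.03055 = 1.2000
β_Maddox = 0.05423 / 0.03055 = 1.7751
β_Norwood = 0.01018 / 0.03055 = 0.3332
β_P = Σ w_i β_i = 0.25×0.4439 + 0.11×2.2628 + 0.27×1.2000 + 0.19×1.7751 + 0.18×0.3332 = 1.0811
MRP = 7.78% − 4.44% = 3.34%
E(R_P) = R_f + β_P × MRP = 4.44% + 1.0811 × 3.34% = 8.05%

8.05%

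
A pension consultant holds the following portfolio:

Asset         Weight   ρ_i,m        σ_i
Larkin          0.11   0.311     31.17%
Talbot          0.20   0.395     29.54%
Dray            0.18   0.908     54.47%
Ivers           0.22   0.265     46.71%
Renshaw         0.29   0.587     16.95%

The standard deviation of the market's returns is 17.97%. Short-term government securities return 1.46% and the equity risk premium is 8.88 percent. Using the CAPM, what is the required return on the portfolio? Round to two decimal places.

β_Larkin = 0.311 × 31.17% / 17.97% = 0.5394
β_Talbot = 0.395 × 29.54% / 17.97% = 0.6493
β_Dray = 0.908 × 54.47% / 17.97% = 2.7523
β_Ivers = 0.265 × 46.71% / 17.97% = 0.6888
β_Renshaw = 0.587 × 16.95% / 17.97% = 0.5537
β_P = Σ w_i β_i = 0.11×0.5394 + 0.20×0.6493 + 0.18×2.7523 + 0.22×0.6888 + 0.29×0.5537 = 0.9967
E(R_P) = R_f + β_P × MRP = 1.46% + 0.9967 × 8.88% = 10.31%

10.31%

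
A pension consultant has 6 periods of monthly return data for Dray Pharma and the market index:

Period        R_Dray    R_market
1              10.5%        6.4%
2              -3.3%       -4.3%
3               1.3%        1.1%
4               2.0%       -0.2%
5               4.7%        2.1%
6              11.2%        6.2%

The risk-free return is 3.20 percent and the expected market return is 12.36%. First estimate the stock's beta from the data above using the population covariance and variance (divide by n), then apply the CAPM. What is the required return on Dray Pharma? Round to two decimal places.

15.67%

Mean R_i = (10.5 − 3.3 + 1.3 + 2.0 + 4.7 + 11.2) / 6 = 4.4000%
Mean R_m = (6.4 − 4.3 + 1.1 − 0.2 + 2.1 + 6.2) / 6 = 1.8833%
Σ(R_i − R̄_i)(R_m − R̄_m) = 112.0100  ⇒  Cov = 112.0100 / 6 = 18.6683
Σ(R_m − R̄_m)² = 82.2683  ⇒  Var(R_m) = 82.2683 / 6 = 13.7114
β = Cov / Var(R_m) = 18.6683 / 13.7114 = 1.3615
MRP = 12.36% − 3.20% = 9.16%
E(R) = R_f + β × MRP = 3.20% + 1.3615 × 9.16% = 15.67%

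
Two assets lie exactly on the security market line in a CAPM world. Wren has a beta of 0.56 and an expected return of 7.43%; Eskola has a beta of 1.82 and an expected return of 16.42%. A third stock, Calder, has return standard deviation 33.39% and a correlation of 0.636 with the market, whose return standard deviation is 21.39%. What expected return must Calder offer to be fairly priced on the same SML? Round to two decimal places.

MRP = (16.42% − 7.43%) / (1.82 − 0.56) = 7.1349%
R_f = 7.43% − 0.56 × 7.1349% = 3.4345%
β_Calder = ρ·σ_i/σ_m = 0.636 × 33.39 / 21.39 = 0.9928
E(R_Calder) = R_f + β × MRP = 3.4345% + 0.9928 × 7.1349% = 10.52%

10.52%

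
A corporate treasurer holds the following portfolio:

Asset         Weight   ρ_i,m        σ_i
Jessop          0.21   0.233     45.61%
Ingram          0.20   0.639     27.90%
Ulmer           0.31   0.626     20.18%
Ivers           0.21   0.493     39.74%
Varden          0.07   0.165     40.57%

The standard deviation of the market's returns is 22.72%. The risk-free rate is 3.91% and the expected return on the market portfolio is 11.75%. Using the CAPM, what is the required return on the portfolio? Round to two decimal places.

β_Jessop = 0.233 × 45.61% / 22.72% = 0.4677
β_Ingram = 0.639 × 27.90% / 22.72% = 0.7847
β_Ulmer = 0.626 × 20.18% / 22.72% = 0.5560
β_Ivers = 0.493 × 39.74% / 22.72% = 0.8623
β_Varden = 0.165 × 40.57% / 22.72% = 0.2946
β_P = Σ w_i β_i = 0.21×0.4677 + 0.20×0.7847 + 0.31×0.5560 + 0.21×0.8623 + 0.07×0.2946 = 0.6292
MRP = 11.75% − 3.91% = 7.84%
E(R_P) = R_f + β_P × MRP = 3.91% + 0.6292 × 7.84% = 8.84%

8.84%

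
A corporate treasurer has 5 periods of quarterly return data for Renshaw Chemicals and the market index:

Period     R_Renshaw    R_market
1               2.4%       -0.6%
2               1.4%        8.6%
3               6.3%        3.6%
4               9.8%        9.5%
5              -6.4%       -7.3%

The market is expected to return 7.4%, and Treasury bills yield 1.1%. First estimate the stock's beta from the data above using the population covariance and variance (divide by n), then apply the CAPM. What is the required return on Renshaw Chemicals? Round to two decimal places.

5.54%

Mean R_i = (2.4 + 1.4 + 6.3 + 9.8 − 6.4) / 5 = 2.7000%
Mean R_m = (-0.6 + 8.6 + 3.6 + 9.5 − 7.3) / 5 = 2.7600%
Σ(R_i − R̄_i)(R_m − R̄_m) = 135.8400  ⇒  Cov = 135.8400 / 5 = 27.1680
Σ(R_m − R̄_m)² = 192.7320  ⇒  Var(R_m) = 192.7320 / 5 = 38.5464
β = Cov / Var(R_m) = 27.1680 / 38.5464 = 0.7048
MRP = 7.4% − 1.1% = 6.30%
E(R) = R_f + β × MRP = 1.1% + 0.7048 × 6.3% = 5.54%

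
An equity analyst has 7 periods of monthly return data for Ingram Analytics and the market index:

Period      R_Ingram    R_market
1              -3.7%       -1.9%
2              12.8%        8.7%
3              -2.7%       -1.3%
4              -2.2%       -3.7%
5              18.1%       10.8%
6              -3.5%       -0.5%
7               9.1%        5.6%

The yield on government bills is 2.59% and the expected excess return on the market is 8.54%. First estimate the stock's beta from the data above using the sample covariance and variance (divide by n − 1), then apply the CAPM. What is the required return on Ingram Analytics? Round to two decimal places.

Mean R_i = (-3.7 + 12.8 − 2.7 − 2.2 + 18.1 − 3.5 + 9.1) / 7 = 3.9857%
Mean R_m = (-1.9 + 8.7 − 1.3 − 3.7 + 10.8 − 0.5 + 5.6) / 7 = 2.5286%
Σ(R_i − R̄_i)(R_m − R̄_m) = 307.6829  ⇒  Cov = 307.6829 / 6 = 51.2805
Σ(R_m − R̄_m)² = 198.1743  ⇒  Var(R_m) = 198.1743 / 6 = 33.0291
β = Cov / Var(R_m) = 51.2805 / 33.0291 = 1.5526
E(R) = R_f + β × MRP = 2.59% + 1.5526 × 8.54% = 15.85%

15.85%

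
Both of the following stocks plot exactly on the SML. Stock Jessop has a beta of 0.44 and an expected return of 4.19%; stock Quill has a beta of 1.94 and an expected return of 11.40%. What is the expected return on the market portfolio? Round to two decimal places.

Both satisfy E(R) = R_f + β·MRP, so the slope of the SML is
MRP = (11.40% − 4.19%) / (1.94 − 0.44) = 7.21% / 1.50 = 4.8067%
R_f = E(R_Jessop) − β_Jessop·MRP = 4.19% − 0.44 × 4.8067% = 2.0751%
E(R_m) = R_f + MRP = 2.0751% + 4.8067% = 6.88%

6.88%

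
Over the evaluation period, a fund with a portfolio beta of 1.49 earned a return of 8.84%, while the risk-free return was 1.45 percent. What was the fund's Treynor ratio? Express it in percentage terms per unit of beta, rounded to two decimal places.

Treynor = (R_P − R_f) / β_P = (8.84% − 1.45%) / 1.4900 = 7.39% / 1.4900 = 4.96%

4.96%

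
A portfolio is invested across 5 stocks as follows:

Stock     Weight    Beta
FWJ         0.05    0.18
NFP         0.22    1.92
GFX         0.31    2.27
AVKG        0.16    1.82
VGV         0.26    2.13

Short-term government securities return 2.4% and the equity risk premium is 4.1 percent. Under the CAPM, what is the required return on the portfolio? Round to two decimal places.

10.52%

β_P = Σ w_i β_i = 0.05×0.18 + 0.22×1.92 + 0.31×2.27 + 0.16×1.82 + 0.26×2.13 = 1.9801
E(R_P) = R_f + β_P × MRP = 2.4% + 1.9801 × 4.1% = 10.52%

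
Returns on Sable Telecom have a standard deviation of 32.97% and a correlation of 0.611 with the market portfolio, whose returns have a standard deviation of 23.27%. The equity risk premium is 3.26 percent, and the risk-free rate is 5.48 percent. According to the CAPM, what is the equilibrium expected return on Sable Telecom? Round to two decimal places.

8.30%

β = ρ × σ_i / σ_m = 0.611 × 32.97% / 23.27% = 0.8657
E(R) = 5.48% + 0.8657 × 3.26% = 8.30%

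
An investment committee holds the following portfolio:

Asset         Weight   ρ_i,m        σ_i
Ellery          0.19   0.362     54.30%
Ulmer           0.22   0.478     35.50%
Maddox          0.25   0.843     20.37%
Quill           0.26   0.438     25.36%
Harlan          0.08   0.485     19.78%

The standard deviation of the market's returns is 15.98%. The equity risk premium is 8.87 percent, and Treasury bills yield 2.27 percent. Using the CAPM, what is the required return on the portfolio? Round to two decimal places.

10.83%

β_Ellery = 0.362 × 54.30% / 15.98% = 1.2301
β_Ulmer = 0.478 × 35.50% / 15.98% = 1.0619
β_Maddox = 0.843 × 20.37% / 15.98% = 1.0746
β_Quill = 0.438 × 25.36% / 15.98% = 0.6951
β_Harlan = 0.485 × 19.78% / 15.98% = 0.6003
β_P = Σ w_i β_i = 0.19×1.2301 + 0.22×1.0619 + 0.25×1.0746 + 0.26×0.6951 + 0.08×0.6003 = 0.9647
E(R_P) = R_f + β_P × MRP = 2.27% + 0.9647 × 8.87% = 10.83%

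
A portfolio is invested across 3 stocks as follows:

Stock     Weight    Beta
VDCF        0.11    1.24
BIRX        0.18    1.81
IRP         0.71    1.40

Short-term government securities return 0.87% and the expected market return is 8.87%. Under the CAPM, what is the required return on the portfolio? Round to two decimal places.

12.52%

β_P = Σ w_i β_i = 0.11×1.24 + 0.18×1.81 + 0.71×1.40 = 1.4562
MRP = 8.87% − 0.87% = 8.00%
E(R_P) = R_f + β_P × MRP = 0.87% + 1.4562 × 8.00% = 12.52%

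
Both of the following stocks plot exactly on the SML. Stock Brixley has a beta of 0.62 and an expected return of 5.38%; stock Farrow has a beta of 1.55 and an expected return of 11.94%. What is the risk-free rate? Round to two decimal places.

1.01%

Both satisfy E(R) = R_f + β·MRP, so the slope of the SML is
MRP = (11.94% − 5.38%) / (1.55 − 0.62) = 6.56% / 0.93 = 7.0538%
R_f = E(R_Brixley) − β_Brixley·MRP = 5.38% − 0.62 × 7.0538% = 1.0066%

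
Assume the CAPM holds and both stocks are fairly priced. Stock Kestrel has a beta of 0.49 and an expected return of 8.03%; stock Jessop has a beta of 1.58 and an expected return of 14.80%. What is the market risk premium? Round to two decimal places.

Both satisfy E(R) = R_f + β·MRP, so the slope of the SML is
MRP = (14.80% − 8.03%) / (1.58 − 0.49) = 6.77% / 1.09 = 6.2110%

6.21%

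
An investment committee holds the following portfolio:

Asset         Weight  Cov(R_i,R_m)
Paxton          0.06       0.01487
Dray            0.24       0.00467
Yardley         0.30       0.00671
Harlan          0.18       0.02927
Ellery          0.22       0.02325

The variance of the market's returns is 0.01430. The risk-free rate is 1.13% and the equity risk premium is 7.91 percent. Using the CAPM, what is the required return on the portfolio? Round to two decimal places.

9.10%

β_Paxton = 0.01487 / 0.01430 = 1.0399
β_Dray = 0.00467 / 0.01430 = 0.3266
β_Yardley = 0.00671 / 0.01430 = 0.4692
β_Harlan = 0.02927 / 0.01430 = 2.0469
β_Ellery = 0.02325 / 0.01430 = 1.6259
β_P = Σ w_i β_i = 0.06×1.0399 + 0.24×0.3266 + 0.30×0.4692 + 0.18×2.0469 + 0.22×1.6259 = 1.0077
E(R_P) = R_f + β_P × MRP = 1.13% + 1.0077 × 7.91% = 9.10%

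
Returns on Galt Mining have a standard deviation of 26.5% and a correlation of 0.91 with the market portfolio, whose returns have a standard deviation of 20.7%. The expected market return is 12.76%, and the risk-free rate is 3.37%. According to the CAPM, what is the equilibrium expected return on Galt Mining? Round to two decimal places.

14.31%

β = ρ × σ_i / σ_m = 0.91 × 26.5% / 20.7% = 1.1650
MRP = 12.76% − 3.37% = 9.39%
E(R) = 3.37% + 1.1650 × 9.39% = 14.31%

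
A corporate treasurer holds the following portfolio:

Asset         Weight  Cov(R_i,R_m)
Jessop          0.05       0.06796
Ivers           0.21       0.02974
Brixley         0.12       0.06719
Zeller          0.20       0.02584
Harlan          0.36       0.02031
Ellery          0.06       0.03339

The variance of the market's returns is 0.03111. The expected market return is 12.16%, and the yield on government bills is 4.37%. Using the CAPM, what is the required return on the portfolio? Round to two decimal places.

β_Jessop = 0.06796 / 0.03111 = 2.1845
β_Ivers = 0.02974 / 0.03111 = 0.9560
β_Brixley = 0.06719 / 0.03111 = 2.1598
β_Zeller = 0.02584 / 0.03111 = 0.8306
β_Harlan = 0.02031 / 0.03111 = 0.6528
β_Ellery = 0.03339 / 0.03111 = 1.0733
β_P = Σ w_i β_i = 0.05×2.1845 + 0.21×0.9560 + 0.12×2.1598 + 0.20×0.8306 + 0.36×0.6528 + 0.06×1.0733 = 1.0347
MRP = 12.16% − 4.37% = 7.79%
E(R_P) = R_f + β_P × MRP = 4.37% + 1.0347 × 7.79% = 12.43%

12.43%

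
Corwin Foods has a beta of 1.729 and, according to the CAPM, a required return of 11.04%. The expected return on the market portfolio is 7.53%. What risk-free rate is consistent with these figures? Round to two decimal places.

E(R) = R_f + β(E(R_m) − R_f) = R_f(1 − β) + β·E(R_m)
11.04% = R_f × (1 − 1.729) + 1.729 × 7.53%
11.04% = R_f × -0.729 + 13.01937%
R_f = (11.04% − 13.01937%) / -0.729 = 2.72%

2.72%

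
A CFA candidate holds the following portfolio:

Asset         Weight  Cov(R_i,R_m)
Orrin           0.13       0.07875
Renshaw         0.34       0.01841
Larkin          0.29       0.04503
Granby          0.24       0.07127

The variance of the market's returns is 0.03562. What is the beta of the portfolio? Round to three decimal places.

1.310

β_Orrin = 0.07875 / 0.03562 = 2.2108
β_Renshaw = 0.01841 / 0.03562 = 0.5168
β_Larkin = 0.04503 / 0.03562 = 1.2642
β_Granby = 0.07127 / 0.03562 = 2.0008
β_P = Σ w_i β_i = 0.13×2.2108 + 0.34×0.5168 + 0.29×1.2642 + 0.24×2.0008 = 1.3099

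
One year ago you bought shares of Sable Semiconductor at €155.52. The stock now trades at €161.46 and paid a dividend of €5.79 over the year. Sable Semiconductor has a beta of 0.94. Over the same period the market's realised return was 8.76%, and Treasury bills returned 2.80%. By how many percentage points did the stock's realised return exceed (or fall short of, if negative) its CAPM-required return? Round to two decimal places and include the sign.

-0.86%

Realised HPR = (P1 + D1 − P0) / P0 = (161.46 + 5.79 − 155.52) / 155.52 = 11.73 / 155.52 = 7.5424%
MRP = 8.76% − 2.80% = 5.96%
CAPM required = R_f + β·MRP = 2.80% + 0.94 × 5.96% = 8.4024%
α = realised − required = 7.5424% − 8.4024% = -0.86%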